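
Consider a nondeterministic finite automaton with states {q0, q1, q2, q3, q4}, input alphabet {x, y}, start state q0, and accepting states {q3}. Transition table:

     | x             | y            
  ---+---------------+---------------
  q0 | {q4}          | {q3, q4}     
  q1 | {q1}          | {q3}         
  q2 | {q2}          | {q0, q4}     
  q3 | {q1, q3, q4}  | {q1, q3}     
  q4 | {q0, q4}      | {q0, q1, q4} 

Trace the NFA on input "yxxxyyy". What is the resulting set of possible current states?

{q0, q1, q3, q4}

Start in {q0}.
Read 'y': {q0} → {q3, q4}.
Read 'x': {q3, q4} → {q0, q1, q3, q4}.
Read 'x': {q0, q1, q3, q4} → {q0, q1, q3, q4}.
Read 'x': {q0, q1, q3, q4} → {q0, q1, q3, q4}.
Read 'y': {q0, q1, q3, q4} → {q0, q1, q3, q4}.
Read 'y': {q0, q1, q3, q4} → {q0, q1, q3, q4}.
Read 'y': {q0, q1, q3, q4} → {q0, q1, q3, q4}.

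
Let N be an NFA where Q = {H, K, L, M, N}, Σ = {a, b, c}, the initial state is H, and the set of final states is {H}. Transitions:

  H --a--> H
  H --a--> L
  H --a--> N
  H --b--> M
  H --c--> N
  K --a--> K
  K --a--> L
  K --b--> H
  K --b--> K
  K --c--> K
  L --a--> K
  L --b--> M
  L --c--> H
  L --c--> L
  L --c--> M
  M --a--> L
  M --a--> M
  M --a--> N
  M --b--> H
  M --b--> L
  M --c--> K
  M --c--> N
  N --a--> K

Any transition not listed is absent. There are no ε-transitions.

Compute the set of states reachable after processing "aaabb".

Start in {H}.
Read 'a': {H} → {H, L, N}.
Read 'a': {H, L, N} → {H, K, L, N}.
Read 'a': {H, K, L, N} → {H, K, L, N}.
Read 'b': {H, K, L, N} → {H, K, M}.
Read 'b': {H, K, M} → {H, K, L, M}.

{H, K, L, M}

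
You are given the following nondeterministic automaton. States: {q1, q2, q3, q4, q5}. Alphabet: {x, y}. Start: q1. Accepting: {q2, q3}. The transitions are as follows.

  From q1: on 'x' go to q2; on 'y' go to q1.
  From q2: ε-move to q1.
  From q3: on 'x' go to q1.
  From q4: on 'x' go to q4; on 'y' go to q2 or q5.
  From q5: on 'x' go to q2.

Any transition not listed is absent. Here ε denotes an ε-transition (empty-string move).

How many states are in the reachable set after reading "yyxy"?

1

Start in {q1}.
Read 'y': q1→{q1}; now {q1}.
Read 'y': q1→{q1}; now {q1}.
Read 'x': q1→{q2}; union {q2}; ε-closure = {q1, q2}.
Read 'y': q1→{q1}, q2→∅; now {q1}.
That set has 1 state.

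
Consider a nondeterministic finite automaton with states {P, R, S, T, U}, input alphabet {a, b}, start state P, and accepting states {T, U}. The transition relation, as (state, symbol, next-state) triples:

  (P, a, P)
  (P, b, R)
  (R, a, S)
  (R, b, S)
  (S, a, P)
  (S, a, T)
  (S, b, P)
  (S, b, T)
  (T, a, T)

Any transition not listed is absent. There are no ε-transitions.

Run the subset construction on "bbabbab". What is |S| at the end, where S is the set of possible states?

Start in {P}.
Read 'b': P→{R}; now {R}.
Read 'b': R→{S}; now {S}.
Read 'a': S→{P, T}; now {P, T}.
Read 'b': P→{R}, T→∅; now {R}.
Read 'b': R→{S}; now {S}.
Read 'a': S→{P, T}; now {P, T}.
Read 'b': P→{R}, T→∅; now {R}.
That set has 1 state.

1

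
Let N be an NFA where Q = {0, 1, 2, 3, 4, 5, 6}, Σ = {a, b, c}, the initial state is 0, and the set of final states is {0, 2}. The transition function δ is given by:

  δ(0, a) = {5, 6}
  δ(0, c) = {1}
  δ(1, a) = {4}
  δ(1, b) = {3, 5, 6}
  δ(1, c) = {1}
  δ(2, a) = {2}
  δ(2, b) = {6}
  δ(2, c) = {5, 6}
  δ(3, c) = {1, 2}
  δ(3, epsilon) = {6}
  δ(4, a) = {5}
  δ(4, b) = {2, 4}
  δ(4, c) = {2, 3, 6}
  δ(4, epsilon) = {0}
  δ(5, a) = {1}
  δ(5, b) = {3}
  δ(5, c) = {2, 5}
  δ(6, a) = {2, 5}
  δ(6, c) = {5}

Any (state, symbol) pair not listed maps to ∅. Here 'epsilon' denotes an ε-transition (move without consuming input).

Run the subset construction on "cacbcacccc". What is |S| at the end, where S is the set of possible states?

4

Start in {0}.
Read 'c': 0→{1}; now {1}.
Read 'a': 1→{4}; union {4}; ε-closure = {0, 4}.
Read 'c': 0→{1}, 4→{2, 3, 6}; now {1, 2, 3, 6}.
Read 'b': 1→{3, 5, 6}, 2→{6}, 3→∅, 6→∅; now {3, 5, 6}.
Read 'c': 3→{1, 2}, 5→{2, 5}, 6→{5}; now {1, 2, 5}.
Read 'a': 1→{4}, 2→{2}, 5→{1}; union {1, 2, 4}; ε-closure = {0, 1, 2, 4}.
Read 'c': 0→{1}, 1→{1}, 2→{5, 6}, 4→{2, 3, 6}; now {1, 2, 3, 5, 6}.
Read 'c': 1→{1}, 2→{5, 6}, 3→{1, 2}, 5→{2, 5}, 6→{5}; now {1, 2, 5, 6}.
Read 'c': 1→{1}, 2→{5, 6}, 5→{2, 5}, 6→{5}; now {1, 2, 5, 6}.
Read 'c': 1→{1}, 2→{5, 6}, 5→{2, 5}, 6→{5}; now {1, 2, 5, 6}.
That set has 4 states.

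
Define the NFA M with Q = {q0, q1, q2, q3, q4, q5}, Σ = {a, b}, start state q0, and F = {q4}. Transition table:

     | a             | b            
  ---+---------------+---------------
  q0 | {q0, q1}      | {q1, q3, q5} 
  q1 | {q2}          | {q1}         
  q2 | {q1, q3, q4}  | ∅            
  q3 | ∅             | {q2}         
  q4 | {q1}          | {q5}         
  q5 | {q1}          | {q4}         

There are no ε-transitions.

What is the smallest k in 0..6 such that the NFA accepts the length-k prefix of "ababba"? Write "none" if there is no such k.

none

Start in {q0}.
Read 'a': {q0} → {q0, q1}.
Read 'b': {q0, q1} → {q1, q3, q5}.
Read 'a': {q1, q3, q5} → {q1, q2}.
Read 'b': {q1, q2} → {q1}.
Read 'b': {q1} → {q1}.
Read 'a': {q1} → {q2}.
No reachable set along the way intersects F.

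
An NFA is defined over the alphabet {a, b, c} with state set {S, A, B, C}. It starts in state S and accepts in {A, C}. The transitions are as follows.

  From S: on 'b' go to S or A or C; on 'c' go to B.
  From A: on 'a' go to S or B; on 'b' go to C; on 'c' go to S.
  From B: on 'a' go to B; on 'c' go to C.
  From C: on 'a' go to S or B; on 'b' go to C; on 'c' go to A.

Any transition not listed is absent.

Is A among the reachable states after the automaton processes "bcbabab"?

Start in {S}.
Read 'b': S→{S, A, C}; now {S, A, C}.
Read 'c': S→{B}, A→{S}, C→{A}; now {S, A, B}.
Read 'b': S→{S, A, C}, A→{C}, B→∅; now {S, A, C}.
Read 'a': S→∅, A→{S, B}, C→{S, B}; now {S, B}.
Read 'b': S→{S, A, C}, B→∅; now {S, A, C}.
Read 'a': S→∅, A→{S, B}, C→{S, B}; now {S, B}.
Read 'b': S→{S, A, C}, B→∅; now {S, A, C}.
State A is in {S, A, C}.

Yes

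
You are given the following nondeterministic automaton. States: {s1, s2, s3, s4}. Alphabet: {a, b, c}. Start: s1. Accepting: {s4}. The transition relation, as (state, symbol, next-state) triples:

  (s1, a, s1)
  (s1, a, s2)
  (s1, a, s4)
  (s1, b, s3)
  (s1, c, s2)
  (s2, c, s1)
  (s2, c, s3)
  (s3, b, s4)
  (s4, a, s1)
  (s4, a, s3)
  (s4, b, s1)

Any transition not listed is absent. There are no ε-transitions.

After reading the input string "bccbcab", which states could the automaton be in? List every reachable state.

Start in {s1}.
Read 'b': s1→{s3}; now {s3}.
Read 'c': s3→∅; now ∅.
The set is empty and remains empty for the remaining 5 symbols.

∅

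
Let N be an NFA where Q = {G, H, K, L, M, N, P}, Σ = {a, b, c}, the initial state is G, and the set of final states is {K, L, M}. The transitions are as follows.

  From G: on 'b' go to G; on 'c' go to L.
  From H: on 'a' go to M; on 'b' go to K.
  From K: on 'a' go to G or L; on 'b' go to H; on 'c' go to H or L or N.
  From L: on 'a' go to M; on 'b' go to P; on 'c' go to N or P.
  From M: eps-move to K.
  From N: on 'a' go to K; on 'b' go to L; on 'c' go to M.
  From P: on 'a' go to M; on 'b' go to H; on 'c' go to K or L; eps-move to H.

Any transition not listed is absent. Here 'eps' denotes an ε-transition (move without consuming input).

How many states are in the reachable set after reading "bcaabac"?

3

Start in {G}.
Read 'b': G→{G}; now {G}.
Read 'c': G→{L}; now {L}.
Read 'a': L→{M}; union {M}; ε-closure = {K, M}.
Read 'a': K→{G, L}, M→∅; now {G, L}.
Read 'b': G→{G}, L→{P}; union {G, P}; ε-closure = {G, H, P}.
Read 'a': G→∅, H→{M}, P→{M}; union {M}; ε-closure = {K, M}.
Read 'c': K→{H, L, N}, M→∅; now {H, L, N}.
That set has 3 states.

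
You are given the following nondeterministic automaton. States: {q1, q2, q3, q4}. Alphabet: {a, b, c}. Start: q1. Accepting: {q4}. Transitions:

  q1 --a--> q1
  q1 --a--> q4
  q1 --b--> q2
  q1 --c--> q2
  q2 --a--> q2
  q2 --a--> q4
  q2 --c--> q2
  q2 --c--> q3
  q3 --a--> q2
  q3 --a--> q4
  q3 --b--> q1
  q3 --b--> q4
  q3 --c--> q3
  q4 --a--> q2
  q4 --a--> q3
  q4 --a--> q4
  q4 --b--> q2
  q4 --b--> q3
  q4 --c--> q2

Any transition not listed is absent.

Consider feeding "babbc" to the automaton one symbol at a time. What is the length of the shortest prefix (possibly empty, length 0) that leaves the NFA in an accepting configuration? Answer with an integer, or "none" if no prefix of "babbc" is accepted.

2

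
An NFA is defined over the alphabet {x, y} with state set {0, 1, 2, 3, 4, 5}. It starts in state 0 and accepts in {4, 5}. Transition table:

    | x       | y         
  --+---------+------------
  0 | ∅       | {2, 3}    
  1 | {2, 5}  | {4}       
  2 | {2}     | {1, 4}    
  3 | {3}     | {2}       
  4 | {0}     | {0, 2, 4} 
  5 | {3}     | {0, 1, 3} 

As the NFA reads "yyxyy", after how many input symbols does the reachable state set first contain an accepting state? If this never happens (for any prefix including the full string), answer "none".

2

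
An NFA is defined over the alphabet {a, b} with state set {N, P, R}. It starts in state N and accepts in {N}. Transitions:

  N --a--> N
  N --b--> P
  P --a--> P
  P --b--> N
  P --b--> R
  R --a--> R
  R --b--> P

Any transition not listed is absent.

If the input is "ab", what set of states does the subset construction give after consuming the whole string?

{P}

Start in {N}.
Read 'a': N→{N}; now {N}.
Read 'b': N→{P}; now {P}.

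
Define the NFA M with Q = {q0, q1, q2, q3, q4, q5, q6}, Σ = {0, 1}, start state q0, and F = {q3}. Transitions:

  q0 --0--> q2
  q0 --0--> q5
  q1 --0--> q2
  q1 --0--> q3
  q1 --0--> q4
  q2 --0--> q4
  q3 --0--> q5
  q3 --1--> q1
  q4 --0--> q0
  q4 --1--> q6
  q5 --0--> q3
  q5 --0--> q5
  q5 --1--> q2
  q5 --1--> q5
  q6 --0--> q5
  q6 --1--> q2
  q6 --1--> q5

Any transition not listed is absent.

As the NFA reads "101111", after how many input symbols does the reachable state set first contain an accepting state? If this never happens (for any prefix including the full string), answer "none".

Start in {q0}.
Read '1': q0→∅; now ∅.
The set is empty and remains empty for the remaining 5 symbols.
No reachable set along the way intersects F.

none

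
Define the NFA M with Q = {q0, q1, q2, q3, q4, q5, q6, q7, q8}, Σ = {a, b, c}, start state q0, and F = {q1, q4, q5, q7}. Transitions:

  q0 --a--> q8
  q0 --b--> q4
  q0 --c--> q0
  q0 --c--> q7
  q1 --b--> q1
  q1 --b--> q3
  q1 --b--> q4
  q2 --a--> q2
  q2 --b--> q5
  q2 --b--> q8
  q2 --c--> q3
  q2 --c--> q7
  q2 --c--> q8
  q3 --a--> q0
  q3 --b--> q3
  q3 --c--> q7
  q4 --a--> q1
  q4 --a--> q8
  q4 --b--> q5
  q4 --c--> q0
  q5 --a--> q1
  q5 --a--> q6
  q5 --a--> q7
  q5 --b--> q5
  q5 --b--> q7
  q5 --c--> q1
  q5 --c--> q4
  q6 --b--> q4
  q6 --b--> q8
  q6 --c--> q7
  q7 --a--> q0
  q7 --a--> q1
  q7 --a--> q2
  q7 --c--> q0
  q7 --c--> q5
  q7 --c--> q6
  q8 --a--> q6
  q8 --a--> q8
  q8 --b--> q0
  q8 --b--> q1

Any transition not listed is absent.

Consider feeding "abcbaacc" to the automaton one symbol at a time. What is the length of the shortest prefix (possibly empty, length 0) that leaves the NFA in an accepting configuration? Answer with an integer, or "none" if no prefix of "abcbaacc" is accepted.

2

Start in {q0}.
Read 'a': {q0} → {q8}.
Read 'b': {q8} → {q0, q1}.
None of the earlier sets intersect F, but {q0, q1} does.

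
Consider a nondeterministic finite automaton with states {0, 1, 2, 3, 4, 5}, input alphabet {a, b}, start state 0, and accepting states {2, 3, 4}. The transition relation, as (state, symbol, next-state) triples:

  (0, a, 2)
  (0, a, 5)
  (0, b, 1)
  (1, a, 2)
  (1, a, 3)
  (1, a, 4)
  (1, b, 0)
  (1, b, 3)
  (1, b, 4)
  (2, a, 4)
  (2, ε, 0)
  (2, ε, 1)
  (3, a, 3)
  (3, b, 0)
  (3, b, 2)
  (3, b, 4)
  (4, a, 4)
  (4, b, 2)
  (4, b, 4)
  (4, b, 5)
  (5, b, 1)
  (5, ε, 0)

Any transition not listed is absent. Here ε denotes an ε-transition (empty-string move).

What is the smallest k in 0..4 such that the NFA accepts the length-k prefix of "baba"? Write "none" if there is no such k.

Start in {0}.
Read 'b': 0→{1}; now {1}.
Read 'a': 1→{2, 3, 4}; union {2, 3, 4}; ε-closure = {0, 1, 2, 3, 4}.
None of the earlier sets intersect F, but {0, 1, 2, 3, 4} does.

2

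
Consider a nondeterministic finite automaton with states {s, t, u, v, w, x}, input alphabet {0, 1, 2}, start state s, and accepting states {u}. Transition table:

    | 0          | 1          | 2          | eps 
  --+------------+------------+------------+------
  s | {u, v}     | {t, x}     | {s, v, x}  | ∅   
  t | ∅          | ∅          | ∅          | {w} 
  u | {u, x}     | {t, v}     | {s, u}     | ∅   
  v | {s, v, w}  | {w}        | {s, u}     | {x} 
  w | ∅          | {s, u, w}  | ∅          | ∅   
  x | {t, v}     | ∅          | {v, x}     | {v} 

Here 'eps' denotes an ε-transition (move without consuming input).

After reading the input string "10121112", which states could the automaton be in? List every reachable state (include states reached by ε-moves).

{s, u, v, x}

Start in {s}.
Read '1': s→{t, x}; union {t, x}; ε-closure = {t, v, w, x}.
Read '0': t→∅, v→{s, v, w}, w→∅, x→{t, v}; union {s, t, v, w}; ε-closure = {s, t, v, w, x}.
Read '1': s→{t, x}, t→∅, v→{w}, w→{s, u, w}, x→∅; union {s, t, u, w, x}; ε-closure = {s, t, u, v, w, x}.
Read '2': s→{s, v, x}, t→∅, u→{s, u}, v→{s, u}, w→∅, x→{v, x}; now {s, u, v, x}.
Read '1': s→{t, x}, u→{t, v}, v→{w}, x→∅; now {t, v, w, x}.
Read '1': t→∅, v→{w}, w→{s, u, w}, x→∅; now {s, u, w}.
Read '1': s→{t, x}, u→{t, v}, w→{s, u, w}; now {s, t, u, v, w, x}.
Read '2': s→{s, v, x}, t→∅, u→{s, u}, v→{s, u}, w→∅, x→{v, x}; now {s, u, v, x}.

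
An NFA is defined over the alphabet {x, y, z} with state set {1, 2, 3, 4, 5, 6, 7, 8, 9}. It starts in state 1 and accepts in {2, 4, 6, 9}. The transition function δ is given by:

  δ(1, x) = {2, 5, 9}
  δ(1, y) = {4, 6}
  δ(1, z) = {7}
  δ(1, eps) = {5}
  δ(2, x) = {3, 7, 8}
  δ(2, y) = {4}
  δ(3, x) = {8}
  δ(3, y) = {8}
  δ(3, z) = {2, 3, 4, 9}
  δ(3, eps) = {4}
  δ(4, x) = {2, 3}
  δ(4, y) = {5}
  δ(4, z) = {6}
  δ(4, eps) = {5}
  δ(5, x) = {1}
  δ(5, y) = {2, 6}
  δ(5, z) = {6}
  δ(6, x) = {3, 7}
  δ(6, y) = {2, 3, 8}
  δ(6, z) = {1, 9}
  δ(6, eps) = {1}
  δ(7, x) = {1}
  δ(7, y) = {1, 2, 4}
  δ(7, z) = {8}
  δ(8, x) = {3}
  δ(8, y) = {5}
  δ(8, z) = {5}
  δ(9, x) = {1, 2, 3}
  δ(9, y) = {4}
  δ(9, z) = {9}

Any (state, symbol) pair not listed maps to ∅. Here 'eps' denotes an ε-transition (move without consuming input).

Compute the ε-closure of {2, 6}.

Begin with {2, 6}.
ε-move 6 → 1; add 1.
ε-move 1 → 5; add 5.

{1, 2, 5, 6}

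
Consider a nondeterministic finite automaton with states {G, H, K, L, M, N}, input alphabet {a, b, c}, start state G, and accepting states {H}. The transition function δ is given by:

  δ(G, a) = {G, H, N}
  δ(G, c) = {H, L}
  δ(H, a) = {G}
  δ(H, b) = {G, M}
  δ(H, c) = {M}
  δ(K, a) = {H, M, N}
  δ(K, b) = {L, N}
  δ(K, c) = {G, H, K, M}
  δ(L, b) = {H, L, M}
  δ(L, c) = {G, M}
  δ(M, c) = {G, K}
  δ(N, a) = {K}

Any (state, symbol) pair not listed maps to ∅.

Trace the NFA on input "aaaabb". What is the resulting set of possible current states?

{H, L, M}

Start in {G}.
Read 'a': {G} → {G, H, N}.
Read 'a': {G, H, N} → {G, H, K, N}.
Read 'a': {G, H, K, N} → {G, H, K, M, N}.
Read 'a': {G, H, K, M, N} → {G, H, K, M, N}.
Read 'b': {G, H, K, M, N} → {G, L, M, N}.
Read 'b': {G, L, M, N} → {H, L, M}.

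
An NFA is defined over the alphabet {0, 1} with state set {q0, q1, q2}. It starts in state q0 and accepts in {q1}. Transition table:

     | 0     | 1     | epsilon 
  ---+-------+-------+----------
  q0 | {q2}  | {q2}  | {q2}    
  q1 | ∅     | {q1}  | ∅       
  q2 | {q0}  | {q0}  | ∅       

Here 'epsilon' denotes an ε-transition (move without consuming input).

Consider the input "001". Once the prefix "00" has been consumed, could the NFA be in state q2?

Yes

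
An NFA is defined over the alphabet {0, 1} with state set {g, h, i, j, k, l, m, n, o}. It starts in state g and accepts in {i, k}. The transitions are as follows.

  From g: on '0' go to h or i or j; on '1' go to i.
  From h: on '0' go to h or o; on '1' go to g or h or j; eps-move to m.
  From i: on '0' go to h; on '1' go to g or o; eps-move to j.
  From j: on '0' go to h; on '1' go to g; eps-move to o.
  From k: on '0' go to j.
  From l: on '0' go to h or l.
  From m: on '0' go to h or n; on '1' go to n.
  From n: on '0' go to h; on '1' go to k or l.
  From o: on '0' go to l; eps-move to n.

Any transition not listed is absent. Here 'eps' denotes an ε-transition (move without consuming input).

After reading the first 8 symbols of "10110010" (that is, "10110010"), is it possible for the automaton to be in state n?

Yes

Start in {g}.
Read '1': {g} → {i, j, n, o}.
Read '0': {i, j, n, o} → {h, l, m}.
Read '1': {h, l, m} → {g, h, j, m, n, o}.
Read '1': {g, h, j, m, n, o} → {g, h, i, j, k, l, m, n, o}.
Read '0': {g, h, i, j, k, l, m, n, o} → {h, i, j, l, m, n, o}.
Read '0': {h, i, j, l, m, n, o} → {h, l, m, n, o}.
Read '1': {h, l, m, n, o} → {g, h, j, k, l, m, n, o}.
Read '0': {g, h, j, k, l, m, n, o} → {h, i, j, l, m, n, o}.
State n is in {h, i, j, l, m, n, o}.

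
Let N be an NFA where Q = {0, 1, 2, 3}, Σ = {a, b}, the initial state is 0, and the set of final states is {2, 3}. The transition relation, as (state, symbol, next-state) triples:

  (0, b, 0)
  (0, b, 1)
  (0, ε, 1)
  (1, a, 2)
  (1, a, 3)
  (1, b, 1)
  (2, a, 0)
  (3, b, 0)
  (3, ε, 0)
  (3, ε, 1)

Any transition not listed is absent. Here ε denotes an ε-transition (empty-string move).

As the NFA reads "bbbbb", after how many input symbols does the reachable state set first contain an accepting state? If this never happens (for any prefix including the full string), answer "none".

Start: ε-closure({0}) = {0, 1}.
Read 'b': {0, 1} → {0, 1}.
Read 'b': {0, 1} → {0, 1}.
Read 'b': {0, 1} → {0, 1}.
Read 'b': {0, 1} → {0, 1}.
Read 'b': {0, 1} → {0, 1}.
No reachable set along the way intersects F.

none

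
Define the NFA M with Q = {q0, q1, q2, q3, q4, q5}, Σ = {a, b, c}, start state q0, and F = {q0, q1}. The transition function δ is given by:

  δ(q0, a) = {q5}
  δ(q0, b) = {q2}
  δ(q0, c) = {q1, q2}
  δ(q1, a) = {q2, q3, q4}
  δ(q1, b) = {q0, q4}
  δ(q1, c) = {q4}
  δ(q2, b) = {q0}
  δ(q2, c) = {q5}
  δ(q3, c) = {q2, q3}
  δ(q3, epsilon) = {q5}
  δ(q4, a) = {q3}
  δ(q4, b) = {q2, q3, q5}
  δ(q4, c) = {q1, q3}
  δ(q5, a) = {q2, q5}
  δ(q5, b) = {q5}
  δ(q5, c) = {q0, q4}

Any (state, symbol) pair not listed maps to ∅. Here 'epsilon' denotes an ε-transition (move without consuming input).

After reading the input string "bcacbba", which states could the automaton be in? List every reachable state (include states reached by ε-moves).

Start in {q0}.
Read 'b': {q0} → {q2}.
Read 'c': {q2} → {q5}.
Read 'a': {q5} → {q2, q5}.
Read 'c': {q2, q5} → {q0, q4, q5}.
Read 'b': {q0, q4, q5} → {q2, q3, q5}.
Read 'b': {q2, q3, q5} → {q0, q5}.
Read 'a': {q0, q5} → {q2, q5}.

{q2, q5}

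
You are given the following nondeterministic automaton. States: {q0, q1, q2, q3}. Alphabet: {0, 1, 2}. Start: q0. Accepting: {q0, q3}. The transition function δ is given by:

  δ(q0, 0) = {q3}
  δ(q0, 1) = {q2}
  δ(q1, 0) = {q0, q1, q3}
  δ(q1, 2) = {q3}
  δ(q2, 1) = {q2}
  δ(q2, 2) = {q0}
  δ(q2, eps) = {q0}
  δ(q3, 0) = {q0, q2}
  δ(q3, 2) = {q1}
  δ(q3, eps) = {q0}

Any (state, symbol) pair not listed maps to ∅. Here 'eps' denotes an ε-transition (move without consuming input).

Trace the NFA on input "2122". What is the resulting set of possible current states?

∅

Start in {q0}.
Read '2': q0→∅; now ∅.
The set is empty and remains empty for the remaining 3 symbols.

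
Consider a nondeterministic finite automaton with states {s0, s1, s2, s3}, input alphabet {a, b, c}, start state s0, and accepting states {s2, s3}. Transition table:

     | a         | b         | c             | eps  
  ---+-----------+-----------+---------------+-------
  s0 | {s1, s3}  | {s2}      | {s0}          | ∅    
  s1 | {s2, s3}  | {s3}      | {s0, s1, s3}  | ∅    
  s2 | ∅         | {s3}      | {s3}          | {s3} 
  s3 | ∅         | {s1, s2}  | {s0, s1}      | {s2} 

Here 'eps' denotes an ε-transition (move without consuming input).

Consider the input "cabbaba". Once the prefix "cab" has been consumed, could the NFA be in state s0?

No

Start in {s0}.
Read 'c': s0→{s0}; now {s0}.
Read 'a': s0→{s1, s3}; union {s1, s3}; ε-closure = {s1, s2, s3}.
Read 'b': s1→{s3}, s2→{s3}, s3→{s1, s2}; now {s1, s2, s3}.
State s0 is not in {s1, s2, s3}.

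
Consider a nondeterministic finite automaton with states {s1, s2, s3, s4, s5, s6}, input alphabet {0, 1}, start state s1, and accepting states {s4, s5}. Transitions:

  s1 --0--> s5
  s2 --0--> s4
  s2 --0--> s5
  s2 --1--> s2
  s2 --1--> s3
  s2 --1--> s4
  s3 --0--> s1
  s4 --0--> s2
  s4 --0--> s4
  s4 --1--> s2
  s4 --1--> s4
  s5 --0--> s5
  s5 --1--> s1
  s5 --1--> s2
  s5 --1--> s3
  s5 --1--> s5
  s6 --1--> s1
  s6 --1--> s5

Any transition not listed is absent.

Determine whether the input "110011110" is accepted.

No

Start in {s1}.
Read '1': {s1} → ∅.
The set is empty and remains empty for the remaining 8 symbols.
The final set ∅ contains no accepting state.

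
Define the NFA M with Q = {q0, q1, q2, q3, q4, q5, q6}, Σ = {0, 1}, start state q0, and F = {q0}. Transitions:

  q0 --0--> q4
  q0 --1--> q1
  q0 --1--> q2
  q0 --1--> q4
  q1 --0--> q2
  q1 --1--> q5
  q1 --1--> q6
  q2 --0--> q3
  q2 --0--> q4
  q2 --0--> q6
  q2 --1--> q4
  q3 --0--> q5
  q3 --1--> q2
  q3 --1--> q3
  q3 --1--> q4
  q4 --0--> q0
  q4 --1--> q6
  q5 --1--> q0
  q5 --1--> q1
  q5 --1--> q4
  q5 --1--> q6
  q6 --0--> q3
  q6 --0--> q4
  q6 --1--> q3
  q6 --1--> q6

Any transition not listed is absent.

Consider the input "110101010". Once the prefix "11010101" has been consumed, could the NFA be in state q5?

No

Start in {q0}.
Read '1': q0→{q1, q2, q4}; now {q1, q2, q4}.
Read '1': q1→{q5, q6}, q2→{q4}, q4→{q6}; now {q4, q5, q6}.
Read '0': q4→{q0}, q5→∅, q6→{q3, q4}; now {q0, q3, q4}.
Read '1': q0→{q1, q2, q4}, q3→{q2, q3, q4}, q4→{q6}; now {q1, q2, q3, q4, q6}.
Read '0': q1→{q2}, q2→{q3, q4, q6}, q3→{q5}, q4→{q0}, q6→{q3, q4}; now {q0, q2, q3, q4, q5, q6}.
Read '1': q0→{q1, q2, q4}, q2→{q4}, q3→{q2, q3, q4}, q4→{q6}, q5→{q0, q1, q4, q6}, q6→{q3, q6}; now {q0, q1, q2, q3, q4, q6}.
Read '0': q0→{q4}, q1→{q2}, q2→{q3, q4, q6}, q3→{q5}, q4→{q0}, q6→{q3, q4}; now {q0, q2, q3, q4, q5, q6}.
Read '1': q0→{q1, q2, q4}, q2→{q4}, q3→{q2, q3, q4}, q4→{q6}, q5→{q0, q1, q4, q6}, q6→{q3, q6}; now {q0, q1, q2, q3, q4, q6}.
State q5 is not in {q0, q1, q2, q3, q4, q6}.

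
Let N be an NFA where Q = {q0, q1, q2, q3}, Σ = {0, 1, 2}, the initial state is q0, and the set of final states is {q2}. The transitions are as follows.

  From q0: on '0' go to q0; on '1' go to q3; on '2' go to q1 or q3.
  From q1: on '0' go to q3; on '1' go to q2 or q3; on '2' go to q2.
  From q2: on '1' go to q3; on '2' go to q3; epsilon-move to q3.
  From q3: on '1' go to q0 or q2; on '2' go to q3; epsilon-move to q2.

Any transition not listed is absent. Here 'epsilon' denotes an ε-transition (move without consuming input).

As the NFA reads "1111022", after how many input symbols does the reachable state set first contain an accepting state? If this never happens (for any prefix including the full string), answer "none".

Start in {q0}.
Read '1': q0→{q3}; union {q3}; ε-closure = {q2, q3}.
None of the earlier sets intersect F, but {q2, q3} does.

1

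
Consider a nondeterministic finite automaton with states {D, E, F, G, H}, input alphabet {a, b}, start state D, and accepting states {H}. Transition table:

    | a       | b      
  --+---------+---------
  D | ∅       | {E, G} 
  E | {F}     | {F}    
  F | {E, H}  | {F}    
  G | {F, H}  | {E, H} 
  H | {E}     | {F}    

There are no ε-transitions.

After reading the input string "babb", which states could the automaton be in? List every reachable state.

{F}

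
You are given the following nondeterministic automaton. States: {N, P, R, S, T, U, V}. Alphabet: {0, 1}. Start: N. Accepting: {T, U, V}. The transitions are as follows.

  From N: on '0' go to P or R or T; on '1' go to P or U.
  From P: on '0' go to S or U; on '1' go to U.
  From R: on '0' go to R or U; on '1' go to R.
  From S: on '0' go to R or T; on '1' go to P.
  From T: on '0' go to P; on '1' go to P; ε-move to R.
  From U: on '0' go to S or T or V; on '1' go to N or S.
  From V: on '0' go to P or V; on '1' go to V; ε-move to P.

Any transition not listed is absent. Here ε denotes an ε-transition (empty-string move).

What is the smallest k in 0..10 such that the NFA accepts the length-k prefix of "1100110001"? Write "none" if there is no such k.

Start in {N}.
Read '1': {N} → {P, U}.
None of the earlier sets intersect F, but {P, U} does.

1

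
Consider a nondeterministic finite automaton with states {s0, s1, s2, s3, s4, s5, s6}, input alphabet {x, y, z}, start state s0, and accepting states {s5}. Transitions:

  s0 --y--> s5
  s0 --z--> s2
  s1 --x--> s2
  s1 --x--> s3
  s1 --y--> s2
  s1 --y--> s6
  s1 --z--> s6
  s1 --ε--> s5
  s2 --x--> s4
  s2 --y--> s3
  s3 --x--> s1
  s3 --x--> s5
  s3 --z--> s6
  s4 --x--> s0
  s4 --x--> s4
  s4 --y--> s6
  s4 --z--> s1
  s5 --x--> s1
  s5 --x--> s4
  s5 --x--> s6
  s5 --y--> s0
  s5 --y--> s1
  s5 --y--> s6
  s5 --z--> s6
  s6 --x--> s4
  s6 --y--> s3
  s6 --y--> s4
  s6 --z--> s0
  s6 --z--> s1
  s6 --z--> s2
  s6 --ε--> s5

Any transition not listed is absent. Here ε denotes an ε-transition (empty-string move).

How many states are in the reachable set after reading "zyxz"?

2

Start in {s0}.
Read 'z': {s0} → {s2}.
Read 'y': {s2} → {s3}.
Read 'x': {s3} → {s1, s5}.
Read 'z': {s1, s5} → {s5, s6}.
That set has 2 states.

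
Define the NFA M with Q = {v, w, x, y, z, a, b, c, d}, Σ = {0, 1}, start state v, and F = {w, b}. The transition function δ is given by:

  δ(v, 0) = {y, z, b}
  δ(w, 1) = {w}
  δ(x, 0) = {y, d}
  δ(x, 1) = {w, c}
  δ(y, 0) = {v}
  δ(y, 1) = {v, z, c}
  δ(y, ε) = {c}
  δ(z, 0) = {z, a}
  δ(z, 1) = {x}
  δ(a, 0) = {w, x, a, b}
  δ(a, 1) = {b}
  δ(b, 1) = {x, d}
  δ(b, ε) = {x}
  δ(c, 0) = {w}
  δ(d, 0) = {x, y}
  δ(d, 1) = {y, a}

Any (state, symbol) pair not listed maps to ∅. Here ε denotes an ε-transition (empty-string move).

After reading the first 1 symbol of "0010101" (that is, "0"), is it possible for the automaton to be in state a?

No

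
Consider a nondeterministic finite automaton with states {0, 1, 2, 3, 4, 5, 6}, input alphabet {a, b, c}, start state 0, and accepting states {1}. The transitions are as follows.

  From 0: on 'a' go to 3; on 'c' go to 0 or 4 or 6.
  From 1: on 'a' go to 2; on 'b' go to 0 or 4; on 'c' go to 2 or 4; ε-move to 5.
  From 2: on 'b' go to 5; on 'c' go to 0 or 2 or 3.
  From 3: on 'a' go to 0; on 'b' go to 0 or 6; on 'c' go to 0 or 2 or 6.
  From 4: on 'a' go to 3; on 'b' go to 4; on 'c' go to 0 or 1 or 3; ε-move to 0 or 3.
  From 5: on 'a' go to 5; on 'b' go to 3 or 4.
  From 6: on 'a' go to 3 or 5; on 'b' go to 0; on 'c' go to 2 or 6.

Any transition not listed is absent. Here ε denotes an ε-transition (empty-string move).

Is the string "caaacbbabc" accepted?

Start in {0}.
Read 'c': 0→{0, 4, 6}; union {0, 4, 6}; ε-closure = {0, 3, 4, 6}.
Read 'a': 0→{3}, 3→{0}, 4→{3}, 6→{3, 5}; now {0, 3, 5}.
Read 'a': 0→{3}, 3→{0}, 5→{5}; now {0, 3, 5}.
Read 'a': 0→{3}, 3→{0}, 5→{5}; now {0, 3, 5}.
Read 'c': 0→{0, 4, 6}, 3→{0, 2, 6}, 5→∅; union {0, 2, 4, 6}; ε-closure = {0, 2, 3, 4, 6}.
Read 'b': 0→∅, 2→{5}, 3→{0, 6}, 4→{4}, 6→{0}; union {0, 4, 5, 6}; ε-closure = {0, 3, 4, 5, 6}.
Read 'b': 0→∅, 3→{0, 6}, 4→{4}, 5→{3, 4}, 6→{0}; now {0, 3, 4, 6}.
Read 'a': 0→{3}, 3→{0}, 4→{3}, 6→{3, 5}; now {0, 3, 5}.
Read 'b': 0→∅, 3→{0, 6}, 5→{3, 4}; now {0, 3, 4, 6}.
Read 'c': 0→{0, 4, 6}, 3→{0, 2, 6}, 4→{0, 1, 3}, 6→{2, 6}; union {0, 1, 2, 3, 4, 6}; ε-closure = {0, 1, 2, 3, 4, 5, 6}.
The final set {0, 1, 2, 3, 4, 5, 6} contains the accepting state 1.

Yes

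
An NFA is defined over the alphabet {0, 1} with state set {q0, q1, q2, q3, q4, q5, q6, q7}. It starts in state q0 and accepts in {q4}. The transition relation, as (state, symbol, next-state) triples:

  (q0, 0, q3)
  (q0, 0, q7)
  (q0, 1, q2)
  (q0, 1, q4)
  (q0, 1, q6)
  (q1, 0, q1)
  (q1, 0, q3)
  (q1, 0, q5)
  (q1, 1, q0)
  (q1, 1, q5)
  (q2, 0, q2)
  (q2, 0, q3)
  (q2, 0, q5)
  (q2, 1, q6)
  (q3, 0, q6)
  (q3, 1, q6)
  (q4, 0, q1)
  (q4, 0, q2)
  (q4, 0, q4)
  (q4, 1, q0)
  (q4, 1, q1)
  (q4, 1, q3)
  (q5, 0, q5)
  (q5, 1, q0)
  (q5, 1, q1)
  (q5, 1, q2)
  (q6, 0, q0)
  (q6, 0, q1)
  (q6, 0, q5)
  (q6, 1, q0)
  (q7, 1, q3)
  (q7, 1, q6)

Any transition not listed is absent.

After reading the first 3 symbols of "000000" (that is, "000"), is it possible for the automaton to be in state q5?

Start in {q0}.
Read '0': {q0} → {q3, q7}.
Read '0': {q3, q7} → {q6}.
Read '0': {q6} → {q0, q1, q5}.
State q5 is in {q0, q1, q5}.

Yes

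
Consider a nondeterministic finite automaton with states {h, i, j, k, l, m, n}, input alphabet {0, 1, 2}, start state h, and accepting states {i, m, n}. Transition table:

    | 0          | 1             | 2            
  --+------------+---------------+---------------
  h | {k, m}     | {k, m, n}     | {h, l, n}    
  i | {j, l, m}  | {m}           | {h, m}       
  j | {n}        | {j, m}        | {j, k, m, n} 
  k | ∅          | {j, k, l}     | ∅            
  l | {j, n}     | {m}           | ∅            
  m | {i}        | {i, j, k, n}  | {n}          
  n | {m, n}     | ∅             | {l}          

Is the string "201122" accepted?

Yes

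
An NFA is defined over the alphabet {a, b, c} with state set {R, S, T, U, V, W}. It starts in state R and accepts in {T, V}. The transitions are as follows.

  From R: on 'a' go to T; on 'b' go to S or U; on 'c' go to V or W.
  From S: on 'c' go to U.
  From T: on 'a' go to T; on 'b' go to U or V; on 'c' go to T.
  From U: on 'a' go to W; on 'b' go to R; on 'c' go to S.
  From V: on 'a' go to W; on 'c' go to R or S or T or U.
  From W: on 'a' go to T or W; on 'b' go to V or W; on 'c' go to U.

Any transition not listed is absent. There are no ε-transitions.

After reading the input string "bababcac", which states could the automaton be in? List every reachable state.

{T, U}

Start in {R}.
Read 'b': R→{S, U}; now {S, U}.
Read 'a': S→∅, U→{W}; now {W}.
Read 'b': W→{V, W}; now {V, W}.
Read 'a': V→{W}, W→{T, W}; now {T, W}.
Read 'b': T→{U, V}, W→{V, W}; now {U, V, W}.
Read 'c': U→{S}, V→{R, S, T, U}, W→{U}; now {R, S, T, U}.
Read 'a': R→{T}, S→∅, T→{T}, U→{W}; now {T, W}.
Read 'c': T→{T}, W→{U}; now {T, U}.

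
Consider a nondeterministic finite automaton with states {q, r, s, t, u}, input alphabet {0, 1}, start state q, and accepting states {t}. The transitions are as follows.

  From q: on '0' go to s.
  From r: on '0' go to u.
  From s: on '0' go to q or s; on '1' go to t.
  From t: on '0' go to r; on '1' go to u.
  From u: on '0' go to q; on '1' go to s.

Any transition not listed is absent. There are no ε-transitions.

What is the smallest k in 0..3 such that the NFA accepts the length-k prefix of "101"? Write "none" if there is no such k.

Start in {q}.
Read '1': q→∅; now ∅.
The set is empty and remains empty for the remaining 2 symbols.
No reachable set along the way intersects F.

none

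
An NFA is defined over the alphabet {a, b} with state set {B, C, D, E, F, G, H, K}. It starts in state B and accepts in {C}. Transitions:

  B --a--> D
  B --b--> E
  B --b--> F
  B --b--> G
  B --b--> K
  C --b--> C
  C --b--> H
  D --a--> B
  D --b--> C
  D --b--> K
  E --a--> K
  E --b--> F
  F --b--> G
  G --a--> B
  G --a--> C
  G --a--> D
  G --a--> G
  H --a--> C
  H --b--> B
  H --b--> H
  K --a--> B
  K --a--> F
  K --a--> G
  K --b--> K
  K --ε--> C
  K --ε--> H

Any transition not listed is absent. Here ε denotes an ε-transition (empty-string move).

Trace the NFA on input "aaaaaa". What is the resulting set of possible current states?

{B}

Start in {B}.
Read 'a': B→{D}; now {D}.
Read 'a': D→{B}; now {B}.
Read 'a': B→{D}; now {D}.
Read 'a': D→{B}; now {B}.
Read 'a': B→{D}; now {D}.
Read 'a': D→{B}; now {B}.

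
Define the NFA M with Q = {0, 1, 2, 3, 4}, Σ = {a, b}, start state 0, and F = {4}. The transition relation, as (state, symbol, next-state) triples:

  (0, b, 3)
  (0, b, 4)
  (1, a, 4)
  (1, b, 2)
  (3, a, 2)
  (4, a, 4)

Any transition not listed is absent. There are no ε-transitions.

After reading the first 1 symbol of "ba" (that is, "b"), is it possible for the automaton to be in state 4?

Start in {0}.
Read 'b': 0→{3, 4}; now {3, 4}.
State 4 is in {3, 4}.

Yes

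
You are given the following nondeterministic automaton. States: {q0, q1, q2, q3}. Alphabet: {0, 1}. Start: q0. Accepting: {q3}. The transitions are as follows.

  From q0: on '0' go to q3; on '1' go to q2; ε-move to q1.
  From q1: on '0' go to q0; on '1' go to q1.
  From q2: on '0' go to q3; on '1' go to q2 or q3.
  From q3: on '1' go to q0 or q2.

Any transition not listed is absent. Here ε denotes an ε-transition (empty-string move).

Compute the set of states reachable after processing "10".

{q0, q1, q3}

Start: ε-closure({q0}) = {q0, q1}.
Read '1': {q0, q1} → {q1, q2}.
Read '0': {q1, q2} → {q0, q1, q3}.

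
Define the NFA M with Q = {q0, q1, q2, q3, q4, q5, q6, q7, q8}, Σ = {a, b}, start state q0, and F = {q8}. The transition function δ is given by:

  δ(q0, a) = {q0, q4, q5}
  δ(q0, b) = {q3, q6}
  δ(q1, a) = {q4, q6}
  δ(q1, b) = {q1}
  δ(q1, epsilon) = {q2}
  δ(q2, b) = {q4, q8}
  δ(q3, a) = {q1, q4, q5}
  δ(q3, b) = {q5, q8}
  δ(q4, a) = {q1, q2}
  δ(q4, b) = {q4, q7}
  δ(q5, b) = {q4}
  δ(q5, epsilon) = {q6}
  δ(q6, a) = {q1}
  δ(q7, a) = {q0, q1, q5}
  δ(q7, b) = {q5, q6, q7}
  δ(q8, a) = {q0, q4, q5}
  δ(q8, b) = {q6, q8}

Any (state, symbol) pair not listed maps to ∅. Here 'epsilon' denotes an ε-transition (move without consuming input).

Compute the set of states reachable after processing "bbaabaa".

Start in {q0}.
Read 'b': {q0} → {q3, q6}.
Read 'b': {q3, q6} → {q5, q6, q8}.
Read 'a': {q5, q6, q8} → {q0, q1, q2, q4, q5, q6}.
Read 'a': {q0, q1, q2, q4, q5, q6} → {q0, q1, q2, q4, q5, q6}.
Read 'b': {q0, q1, q2, q4, q5, q6} → {q1, q2, q3, q4, q6, q7, q8}.
Read 'a': {q1, q2, q3, q4, q6, q7, q8} → {q0, q1, q2, q4, q5, q6}.
Read 'a': {q0, q1, q2, q4, q5, q6} → {q0, q1, q2, q4, q5, q6}.

{q0, q1, q2, q4, q5, q6}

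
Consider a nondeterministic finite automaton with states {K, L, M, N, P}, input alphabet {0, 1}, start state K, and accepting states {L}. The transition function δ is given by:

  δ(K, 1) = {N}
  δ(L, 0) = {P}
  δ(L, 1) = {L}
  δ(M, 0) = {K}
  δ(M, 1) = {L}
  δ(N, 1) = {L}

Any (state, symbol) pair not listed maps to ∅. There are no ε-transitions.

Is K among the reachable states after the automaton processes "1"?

Start in {K}.
Read '1': K→{N}; now {N}.
State K is not in {N}.

No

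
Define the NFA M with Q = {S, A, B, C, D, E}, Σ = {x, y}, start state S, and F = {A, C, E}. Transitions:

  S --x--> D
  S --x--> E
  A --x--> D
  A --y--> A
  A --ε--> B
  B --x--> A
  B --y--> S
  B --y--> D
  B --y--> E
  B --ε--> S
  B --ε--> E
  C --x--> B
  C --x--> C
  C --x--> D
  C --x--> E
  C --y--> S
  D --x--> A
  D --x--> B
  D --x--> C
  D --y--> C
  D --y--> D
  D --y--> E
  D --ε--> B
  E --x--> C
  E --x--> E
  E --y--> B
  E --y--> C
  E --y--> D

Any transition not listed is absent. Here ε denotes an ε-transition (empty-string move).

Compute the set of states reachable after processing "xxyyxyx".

{S, A, B, C, D, E}

Start in {S}.
Read 'x': {S} → {S, B, D, E}.
Read 'x': {S, B, D, E} → {S, A, B, C, D, E}.
Read 'y': {S, A, B, C, D, E} → {S, A, B, C, D, E}.
Read 'y': {S, A, B, C, D, E} → {S, A, B, C, D, E}.
Read 'x': {S, A, B, C, D, E} → {S, A, B, C, D, E}.
Read 'y': {S, A, B, C, D, E} → {S, A, B, C, D, E}.
Read 'x': {S, A, B, C, D, E} → {S, A, B, C, D, E}.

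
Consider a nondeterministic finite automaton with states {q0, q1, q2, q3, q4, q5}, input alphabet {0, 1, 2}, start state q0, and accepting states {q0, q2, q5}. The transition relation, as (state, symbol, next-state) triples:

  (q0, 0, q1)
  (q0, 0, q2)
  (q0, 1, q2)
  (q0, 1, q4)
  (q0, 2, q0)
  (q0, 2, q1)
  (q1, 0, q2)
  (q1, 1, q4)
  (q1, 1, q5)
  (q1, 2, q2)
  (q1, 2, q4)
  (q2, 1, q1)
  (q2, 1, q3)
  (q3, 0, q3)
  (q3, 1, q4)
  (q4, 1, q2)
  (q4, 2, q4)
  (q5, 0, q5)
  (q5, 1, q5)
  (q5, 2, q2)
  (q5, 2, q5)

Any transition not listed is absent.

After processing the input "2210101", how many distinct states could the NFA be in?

4

Start in {q0}.
Read '2': q0→{q0, q1}; now {q0, q1}.
Read '2': q0→{q0, q1}, q1→{q2, q4}; now {q0, q1, q2, q4}.
Read '1': q0→{q2, q4}, q1→{q4, q5}, q2→{q1, q3}, q4→{q2}; now {q1, q2, q3, q4, q5}.
Read '0': q1→{q2}, q2→∅, q3→{q3}, q4→∅, q5→{q5}; now {q2, q3, q5}.
Read '1': q2→{q1, q3}, q3→{q4}, q5→{q5}; now {q1, q3, q4, q5}.
Read '0': q1→{q2}, q3→{q3}, q4→∅, q5→{q5}; now {q2, q3, q5}.
Read '1': q2→{q1, q3}, q3→{q4}, q5→{q5}; now {q1, q3, q4, q5}.
That set has 4 states.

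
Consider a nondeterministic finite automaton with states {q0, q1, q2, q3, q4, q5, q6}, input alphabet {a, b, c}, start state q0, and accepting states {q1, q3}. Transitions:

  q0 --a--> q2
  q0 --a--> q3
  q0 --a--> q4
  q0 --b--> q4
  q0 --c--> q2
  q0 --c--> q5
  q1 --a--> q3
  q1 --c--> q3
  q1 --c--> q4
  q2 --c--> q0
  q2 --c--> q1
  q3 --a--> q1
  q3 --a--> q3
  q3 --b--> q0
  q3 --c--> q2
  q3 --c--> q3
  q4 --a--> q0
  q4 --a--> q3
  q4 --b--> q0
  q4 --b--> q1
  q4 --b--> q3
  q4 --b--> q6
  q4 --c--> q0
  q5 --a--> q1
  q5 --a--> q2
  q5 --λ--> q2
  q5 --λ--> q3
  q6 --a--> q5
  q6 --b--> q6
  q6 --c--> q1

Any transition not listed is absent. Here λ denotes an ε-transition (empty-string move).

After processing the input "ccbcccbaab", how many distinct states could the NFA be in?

5

Start in {q0}.
Read 'c': q0→{q2, q5}; union {q2, q5}; ε-closure = {q2, q3, q5}.
Read 'c': q2→{q0, q1}, q3→{q2, q3}, q5→∅; now {q0, q1, q2, q3}.
Read 'b': q0→{q4}, q1→∅, q2→∅, q3→{q0}; now {q0, q4}.
Read 'c': q0→{q2, q5}, q4→{q0}; union {q0, q2, q5}; ε-closure = {q0, q2, q3, q5}.
Read 'c': q0→{q2, q5}, q2→{q0, q1}, q3→{q2, q3}, q5→∅; now {q0, q1, q2, q3, q5}.
Read 'c': q0→{q2, q5}, q1→{q3, q4}, q2→{q0, q1}, q3→{q2, q3}, q5→∅; now {q0, q1, q2, q3, q4, q5}.
Read 'b': q0→{q4}, q1→∅, q2→∅, q3→{q0}, q4→{q0, q1, q3, q6}, q5→∅; now {q0, q1, q3, q4, q6}.
Read 'a': q0→{q2, q3, q4}, q1→{q3}, q3→{q1, q3}, q4→{q0, q3}, q6→{q5}; now {q0, q1, q2, q3, q4, q5}.
Read 'a': q0→{q2, q3, q4}, q1→{q3}, q2→∅, q3→{q1, q3}, q4→{q0, q3}, q5→{q1, q2}; now {q0, q1, q2, q3, q4}.
Read 'b': q0→{q4}, q1→∅, q2→∅, q3→{q0}, q4→{q0, q1, q3, q6}; now {q0, q1, q3, q4, q6}.
That set has 5 states.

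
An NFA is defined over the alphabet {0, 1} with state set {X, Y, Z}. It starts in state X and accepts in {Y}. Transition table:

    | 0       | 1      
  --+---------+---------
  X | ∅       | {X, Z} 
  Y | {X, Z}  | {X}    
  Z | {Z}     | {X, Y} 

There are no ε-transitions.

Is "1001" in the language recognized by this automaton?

Start in {X}.
Read '1': X→{X, Z}; now {X, Z}.
Read '0': X→∅, Z→{Z}; now {Z}.
Read '0': Z→{Z}; now {Z}.
Read '1': Z→{X, Y}; now {X, Y}.
The final set {X, Y} contains the accepting state Y.

Yes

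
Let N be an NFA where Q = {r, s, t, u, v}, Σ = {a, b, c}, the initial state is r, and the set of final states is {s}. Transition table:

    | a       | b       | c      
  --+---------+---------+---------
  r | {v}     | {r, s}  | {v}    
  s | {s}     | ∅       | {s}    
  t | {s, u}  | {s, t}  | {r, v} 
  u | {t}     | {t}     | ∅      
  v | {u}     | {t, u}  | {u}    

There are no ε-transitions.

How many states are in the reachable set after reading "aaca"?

Start in {r}.
Read 'a': {r} → {v}.
Read 'a': {v} → {u}.
Read 'c': {u} → ∅.
The set is empty and remains empty for the remaining 1 symbol.
That set has 0 states.

0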